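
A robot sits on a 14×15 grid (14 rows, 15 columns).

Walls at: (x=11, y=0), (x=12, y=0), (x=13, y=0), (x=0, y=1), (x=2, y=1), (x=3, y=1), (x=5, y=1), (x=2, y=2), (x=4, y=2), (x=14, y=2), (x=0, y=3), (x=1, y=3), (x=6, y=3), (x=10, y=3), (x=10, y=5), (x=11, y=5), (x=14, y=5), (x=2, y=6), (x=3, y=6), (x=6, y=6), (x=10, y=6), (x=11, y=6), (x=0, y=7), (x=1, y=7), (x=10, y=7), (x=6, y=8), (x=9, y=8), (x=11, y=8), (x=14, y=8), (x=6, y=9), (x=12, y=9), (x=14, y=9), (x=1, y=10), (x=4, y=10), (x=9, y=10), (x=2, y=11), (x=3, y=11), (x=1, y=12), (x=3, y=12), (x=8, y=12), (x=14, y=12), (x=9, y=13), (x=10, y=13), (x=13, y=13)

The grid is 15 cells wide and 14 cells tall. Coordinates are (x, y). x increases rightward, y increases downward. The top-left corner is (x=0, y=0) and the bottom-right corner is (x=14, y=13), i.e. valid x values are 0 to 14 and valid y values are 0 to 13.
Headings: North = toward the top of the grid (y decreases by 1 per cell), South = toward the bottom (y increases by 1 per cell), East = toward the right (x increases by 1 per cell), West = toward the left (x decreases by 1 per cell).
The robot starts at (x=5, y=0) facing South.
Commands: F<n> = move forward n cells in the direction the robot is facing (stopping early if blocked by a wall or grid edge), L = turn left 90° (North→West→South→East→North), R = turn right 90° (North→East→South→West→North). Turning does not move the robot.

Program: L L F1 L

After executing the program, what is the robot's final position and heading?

Start: (x=5, y=0), facing South
  L: turn left, now facing East
  L: turn left, now facing North
  F1: move forward 0/1 (blocked), now at (x=5, y=0)
  L: turn left, now facing West
Final: (x=5, y=0), facing West

Answer: Final position: (x=5, y=0), facing West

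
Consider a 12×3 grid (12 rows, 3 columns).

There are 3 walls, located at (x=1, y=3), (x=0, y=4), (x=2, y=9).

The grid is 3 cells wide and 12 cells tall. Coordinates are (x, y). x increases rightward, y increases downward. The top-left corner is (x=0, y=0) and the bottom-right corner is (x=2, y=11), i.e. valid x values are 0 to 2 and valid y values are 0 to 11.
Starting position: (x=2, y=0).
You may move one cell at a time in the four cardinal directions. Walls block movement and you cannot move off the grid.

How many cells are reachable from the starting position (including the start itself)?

Answer: Reachable cells: 33

Derivation:
BFS flood-fill from (x=2, y=0):
  Distance 0: (x=2, y=0)
  Distance 1: (x=1, y=0), (x=2, y=1)
  Distance 2: (x=0, y=0), (x=1, y=1), (x=2, y=2)
  Distance 3: (x=0, y=1), (x=1, y=2), (x=2, y=3)
  Distance 4: (x=0, y=2), (x=2, y=4)
  Distance 5: (x=0, y=3), (x=1, y=4), (x=2, y=5)
  Distance 6: (x=1, y=5), (x=2, y=6)
  Distance 7: (x=0, y=5), (x=1, y=6), (x=2, y=7)
  Distance 8: (x=0, y=6), (x=1, y=7), (x=2, y=8)
  Distance 9: (x=0, y=7), (x=1, y=8)
  Distance 10: (x=0, y=8), (x=1, y=9)
  Distance 11: (x=0, y=9), (x=1, y=10)
  Distance 12: (x=0, y=10), (x=2, y=10), (x=1, y=11)
  Distance 13: (x=0, y=11), (x=2, y=11)
Total reachable: 33 (grid has 33 open cells total)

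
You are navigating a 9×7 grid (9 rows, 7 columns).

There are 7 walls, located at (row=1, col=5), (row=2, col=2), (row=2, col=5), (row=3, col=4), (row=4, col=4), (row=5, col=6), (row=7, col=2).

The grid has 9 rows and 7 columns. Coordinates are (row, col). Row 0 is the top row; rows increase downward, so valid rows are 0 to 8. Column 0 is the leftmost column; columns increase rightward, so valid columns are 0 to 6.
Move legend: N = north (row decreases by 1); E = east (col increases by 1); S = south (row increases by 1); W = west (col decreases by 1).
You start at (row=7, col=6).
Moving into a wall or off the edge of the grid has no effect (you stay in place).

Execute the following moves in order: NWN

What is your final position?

Start: (row=7, col=6)
  N (north): (row=7, col=6) -> (row=6, col=6)
  W (west): (row=6, col=6) -> (row=6, col=5)
  N (north): (row=6, col=5) -> (row=5, col=5)
Final: (row=5, col=5)

Answer: Final position: (row=5, col=5)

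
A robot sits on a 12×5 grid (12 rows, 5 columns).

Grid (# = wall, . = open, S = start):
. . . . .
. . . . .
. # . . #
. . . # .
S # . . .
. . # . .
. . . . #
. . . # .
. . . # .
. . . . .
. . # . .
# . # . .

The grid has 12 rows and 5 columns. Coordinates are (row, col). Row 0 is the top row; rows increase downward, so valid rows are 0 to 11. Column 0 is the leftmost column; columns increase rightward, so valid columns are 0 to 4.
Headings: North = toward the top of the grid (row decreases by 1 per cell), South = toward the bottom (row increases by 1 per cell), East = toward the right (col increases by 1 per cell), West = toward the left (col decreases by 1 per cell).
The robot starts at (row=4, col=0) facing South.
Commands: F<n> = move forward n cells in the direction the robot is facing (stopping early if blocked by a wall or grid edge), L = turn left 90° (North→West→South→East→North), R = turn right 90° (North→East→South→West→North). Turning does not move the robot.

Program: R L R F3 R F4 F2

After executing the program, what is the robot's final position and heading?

Start: (row=4, col=0), facing South
  R: turn right, now facing West
  L: turn left, now facing South
  R: turn right, now facing West
  F3: move forward 0/3 (blocked), now at (row=4, col=0)
  R: turn right, now facing North
  F4: move forward 4, now at (row=0, col=0)
  F2: move forward 0/2 (blocked), now at (row=0, col=0)
Final: (row=0, col=0), facing North

Answer: Final position: (row=0, col=0), facing North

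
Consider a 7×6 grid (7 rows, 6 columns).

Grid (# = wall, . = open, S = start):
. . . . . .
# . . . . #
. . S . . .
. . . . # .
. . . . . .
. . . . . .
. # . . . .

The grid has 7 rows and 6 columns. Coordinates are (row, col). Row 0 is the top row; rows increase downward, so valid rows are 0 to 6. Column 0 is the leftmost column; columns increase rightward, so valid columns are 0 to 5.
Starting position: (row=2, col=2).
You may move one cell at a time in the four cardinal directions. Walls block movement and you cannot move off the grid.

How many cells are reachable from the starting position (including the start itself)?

BFS flood-fill from (row=2, col=2):
  Distance 0: (row=2, col=2)
  Distance 1: (row=1, col=2), (row=2, col=1), (row=2, col=3), (row=3, col=2)
  Distance 2: (row=0, col=2), (row=1, col=1), (row=1, col=3), (row=2, col=0), (row=2, col=4), (row=3, col=1), (row=3, col=3), (row=4, col=2)
  Distance 3: (row=0, col=1), (row=0, col=3), (row=1, col=4), (row=2, col=5), (row=3, col=0), (row=4, col=1), (row=4, col=3), (row=5, col=2)
  Distance 4: (row=0, col=0), (row=0, col=4), (row=3, col=5), (row=4, col=0), (row=4, col=4), (row=5, col=1), (row=5, col=3), (row=6, col=2)
  Distance 5: (row=0, col=5), (row=4, col=5), (row=5, col=0), (row=5, col=4), (row=6, col=3)
  Distance 6: (row=5, col=5), (row=6, col=0), (row=6, col=4)
  Distance 7: (row=6, col=5)
Total reachable: 38 (grid has 38 open cells total)

Answer: Reachable cells: 38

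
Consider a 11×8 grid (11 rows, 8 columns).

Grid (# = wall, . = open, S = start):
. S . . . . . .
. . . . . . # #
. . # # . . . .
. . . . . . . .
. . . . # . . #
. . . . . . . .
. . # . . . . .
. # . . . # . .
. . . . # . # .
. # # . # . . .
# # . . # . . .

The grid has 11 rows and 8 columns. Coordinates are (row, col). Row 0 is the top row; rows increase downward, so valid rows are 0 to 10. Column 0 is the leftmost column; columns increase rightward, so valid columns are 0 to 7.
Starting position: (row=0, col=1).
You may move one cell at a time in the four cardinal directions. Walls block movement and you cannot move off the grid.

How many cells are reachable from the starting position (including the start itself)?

Answer: Reachable cells: 71

Derivation:
BFS flood-fill from (row=0, col=1):
  Distance 0: (row=0, col=1)
  Distance 1: (row=0, col=0), (row=0, col=2), (row=1, col=1)
  Distance 2: (row=0, col=3), (row=1, col=0), (row=1, col=2), (row=2, col=1)
  Distance 3: (row=0, col=4), (row=1, col=3), (row=2, col=0), (row=3, col=1)
  Distance 4: (row=0, col=5), (row=1, col=4), (row=3, col=0), (row=3, col=2), (row=4, col=1)
  Distance 5: (row=0, col=6), (row=1, col=5), (row=2, col=4), (row=3, col=3), (row=4, col=0), (row=4, col=2), (row=5, col=1)
  Distance 6: (row=0, col=7), (row=2, col=5), (row=3, col=4), (row=4, col=3), (row=5, col=0), (row=5, col=2), (row=6, col=1)
  Distance 7: (row=2, col=6), (row=3, col=5), (row=5, col=3), (row=6, col=0)
  Distance 8: (row=2, col=7), (row=3, col=6), (row=4, col=5), (row=5, col=4), (row=6, col=3), (row=7, col=0)
  Distance 9: (row=3, col=7), (row=4, col=6), (row=5, col=5), (row=6, col=4), (row=7, col=3), (row=8, col=0)
  Distance 10: (row=5, col=6), (row=6, col=5), (row=7, col=2), (row=7, col=4), (row=8, col=1), (row=8, col=3), (row=9, col=0)
  Distance 11: (row=5, col=7), (row=6, col=6), (row=8, col=2), (row=9, col=3)
  Distance 12: (row=6, col=7), (row=7, col=6), (row=10, col=3)
  Distance 13: (row=7, col=7), (row=10, col=2)
  Distance 14: (row=8, col=7)
  Distance 15: (row=9, col=7)
  Distance 16: (row=9, col=6), (row=10, col=7)
  Distance 17: (row=9, col=5), (row=10, col=6)
  Distance 18: (row=8, col=5), (row=10, col=5)
Total reachable: 71 (grid has 71 open cells total)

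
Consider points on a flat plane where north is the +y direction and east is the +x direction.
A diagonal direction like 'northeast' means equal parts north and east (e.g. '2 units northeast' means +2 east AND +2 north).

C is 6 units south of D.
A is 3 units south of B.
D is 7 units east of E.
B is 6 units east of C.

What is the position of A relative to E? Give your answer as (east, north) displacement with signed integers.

Answer: A is at (east=13, north=-9) relative to E.

Derivation:
Place E at the origin (east=0, north=0).
  D is 7 units east of E: delta (east=+7, north=+0); D at (east=7, north=0).
  C is 6 units south of D: delta (east=+0, north=-6); C at (east=7, north=-6).
  B is 6 units east of C: delta (east=+6, north=+0); B at (east=13, north=-6).
  A is 3 units south of B: delta (east=+0, north=-3); A at (east=13, north=-9).
Therefore A relative to E: (east=13, north=-9).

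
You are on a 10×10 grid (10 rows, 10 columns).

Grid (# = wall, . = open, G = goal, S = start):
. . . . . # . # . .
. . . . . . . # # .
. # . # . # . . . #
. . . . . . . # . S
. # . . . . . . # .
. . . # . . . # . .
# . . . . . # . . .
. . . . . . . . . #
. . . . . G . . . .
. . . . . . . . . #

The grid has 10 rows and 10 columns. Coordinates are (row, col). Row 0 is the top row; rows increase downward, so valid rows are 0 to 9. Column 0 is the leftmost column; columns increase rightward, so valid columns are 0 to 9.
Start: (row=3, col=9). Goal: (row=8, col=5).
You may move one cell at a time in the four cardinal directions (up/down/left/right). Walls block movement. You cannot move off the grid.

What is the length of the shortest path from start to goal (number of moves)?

Answer: Shortest path length: 9

Derivation:
BFS from (row=3, col=9) until reaching (row=8, col=5):
  Distance 0: (row=3, col=9)
  Distance 1: (row=3, col=8), (row=4, col=9)
  Distance 2: (row=2, col=8), (row=5, col=9)
  Distance 3: (row=2, col=7), (row=5, col=8), (row=6, col=9)
  Distance 4: (row=2, col=6), (row=6, col=8)
  Distance 5: (row=1, col=6), (row=3, col=6), (row=6, col=7), (row=7, col=8)
  Distance 6: (row=0, col=6), (row=1, col=5), (row=3, col=5), (row=4, col=6), (row=7, col=7), (row=8, col=8)
  Distance 7: (row=1, col=4), (row=3, col=4), (row=4, col=5), (row=4, col=7), (row=5, col=6), (row=7, col=6), (row=8, col=7), (row=8, col=9), (row=9, col=8)
  Distance 8: (row=0, col=4), (row=1, col=3), (row=2, col=4), (row=3, col=3), (row=4, col=4), (row=5, col=5), (row=7, col=5), (row=8, col=6), (row=9, col=7)
  Distance 9: (row=0, col=3), (row=1, col=2), (row=3, col=2), (row=4, col=3), (row=5, col=4), (row=6, col=5), (row=7, col=4), (row=8, col=5), (row=9, col=6)  <- goal reached here
One shortest path (9 moves): (row=3, col=9) -> (row=4, col=9) -> (row=5, col=9) -> (row=5, col=8) -> (row=6, col=8) -> (row=6, col=7) -> (row=7, col=7) -> (row=7, col=6) -> (row=7, col=5) -> (row=8, col=5)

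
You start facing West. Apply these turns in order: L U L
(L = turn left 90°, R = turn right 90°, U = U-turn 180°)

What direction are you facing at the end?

Start: West
  L (left (90° counter-clockwise)) -> South
  U (U-turn (180°)) -> North
  L (left (90° counter-clockwise)) -> West
Final: West

Answer: Final heading: West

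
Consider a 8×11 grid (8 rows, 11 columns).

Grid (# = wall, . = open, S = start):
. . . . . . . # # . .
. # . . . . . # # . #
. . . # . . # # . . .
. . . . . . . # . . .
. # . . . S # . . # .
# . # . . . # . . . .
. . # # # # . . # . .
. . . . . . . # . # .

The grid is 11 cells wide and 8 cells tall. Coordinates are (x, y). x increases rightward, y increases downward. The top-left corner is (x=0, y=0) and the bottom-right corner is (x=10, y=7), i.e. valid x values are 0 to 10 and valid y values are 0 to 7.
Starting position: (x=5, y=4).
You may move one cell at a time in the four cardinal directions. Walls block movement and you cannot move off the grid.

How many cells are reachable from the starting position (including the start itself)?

BFS flood-fill from (x=5, y=4):
  Distance 0: (x=5, y=4)
  Distance 1: (x=5, y=3), (x=4, y=4), (x=5, y=5)
  Distance 2: (x=5, y=2), (x=4, y=3), (x=6, y=3), (x=3, y=4), (x=4, y=5)
  Distance 3: (x=5, y=1), (x=4, y=2), (x=3, y=3), (x=2, y=4), (x=3, y=5)
  Distance 4: (x=5, y=0), (x=4, y=1), (x=6, y=1), (x=2, y=3)
  Distance 5: (x=4, y=0), (x=6, y=0), (x=3, y=1), (x=2, y=2), (x=1, y=3)
  Distance 6: (x=3, y=0), (x=2, y=1), (x=1, y=2), (x=0, y=3)
  Distance 7: (x=2, y=0), (x=0, y=2), (x=0, y=4)
  Distance 8: (x=1, y=0), (x=0, y=1)
  Distance 9: (x=0, y=0)
Total reachable: 33 (grid has 65 open cells total)

Answer: Reachable cells: 33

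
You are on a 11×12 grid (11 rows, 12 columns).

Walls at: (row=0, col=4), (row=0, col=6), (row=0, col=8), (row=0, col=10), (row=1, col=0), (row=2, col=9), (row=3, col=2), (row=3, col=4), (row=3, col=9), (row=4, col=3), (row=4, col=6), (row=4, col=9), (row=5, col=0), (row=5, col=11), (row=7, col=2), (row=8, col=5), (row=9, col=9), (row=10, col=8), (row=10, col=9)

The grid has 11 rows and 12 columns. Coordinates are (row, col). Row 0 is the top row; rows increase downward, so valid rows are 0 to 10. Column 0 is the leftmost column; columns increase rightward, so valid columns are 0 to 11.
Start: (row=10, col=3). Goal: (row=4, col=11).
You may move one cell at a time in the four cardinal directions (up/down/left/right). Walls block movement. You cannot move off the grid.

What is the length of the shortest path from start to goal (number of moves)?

Answer: Shortest path length: 14

Derivation:
BFS from (row=10, col=3) until reaching (row=4, col=11):
  Distance 0: (row=10, col=3)
  Distance 1: (row=9, col=3), (row=10, col=2), (row=10, col=4)
  Distance 2: (row=8, col=3), (row=9, col=2), (row=9, col=4), (row=10, col=1), (row=10, col=5)
  Distance 3: (row=7, col=3), (row=8, col=2), (row=8, col=4), (row=9, col=1), (row=9, col=5), (row=10, col=0), (row=10, col=6)
  Distance 4: (row=6, col=3), (row=7, col=4), (row=8, col=1), (row=9, col=0), (row=9, col=6), (row=10, col=7)
  Distance 5: (row=5, col=3), (row=6, col=2), (row=6, col=4), (row=7, col=1), (row=7, col=5), (row=8, col=0), (row=8, col=6), (row=9, col=7)
  Distance 6: (row=5, col=2), (row=5, col=4), (row=6, col=1), (row=6, col=5), (row=7, col=0), (row=7, col=6), (row=8, col=7), (row=9, col=8)
  Distance 7: (row=4, col=2), (row=4, col=4), (row=5, col=1), (row=5, col=5), (row=6, col=0), (row=6, col=6), (row=7, col=7), (row=8, col=8)
  Distance 8: (row=4, col=1), (row=4, col=5), (row=5, col=6), (row=6, col=7), (row=7, col=8), (row=8, col=9)
  Distance 9: (row=3, col=1), (row=3, col=5), (row=4, col=0), (row=5, col=7), (row=6, col=8), (row=7, col=9), (row=8, col=10)
  Distance 10: (row=2, col=1), (row=2, col=5), (row=3, col=0), (row=3, col=6), (row=4, col=7), (row=5, col=8), (row=6, col=9), (row=7, col=10), (row=8, col=11), (row=9, col=10)
  Distance 11: (row=1, col=1), (row=1, col=5), (row=2, col=0), (row=2, col=2), (row=2, col=4), (row=2, col=6), (row=3, col=7), (row=4, col=8), (row=5, col=9), (row=6, col=10), (row=7, col=11), (row=9, col=11), (row=10, col=10)
  Distance 12: (row=0, col=1), (row=0, col=5), (row=1, col=2), (row=1, col=4), (row=1, col=6), (row=2, col=3), (row=2, col=7), (row=3, col=8), (row=5, col=10), (row=6, col=11), (row=10, col=11)
  Distance 13: (row=0, col=0), (row=0, col=2), (row=1, col=3), (row=1, col=7), (row=2, col=8), (row=3, col=3), (row=4, col=10)
  Distance 14: (row=0, col=3), (row=0, col=7), (row=1, col=8), (row=3, col=10), (row=4, col=11)  <- goal reached here
One shortest path (14 moves): (row=10, col=3) -> (row=10, col=4) -> (row=10, col=5) -> (row=10, col=6) -> (row=10, col=7) -> (row=9, col=7) -> (row=9, col=8) -> (row=8, col=8) -> (row=8, col=9) -> (row=8, col=10) -> (row=7, col=10) -> (row=6, col=10) -> (row=5, col=10) -> (row=4, col=10) -> (row=4, col=11)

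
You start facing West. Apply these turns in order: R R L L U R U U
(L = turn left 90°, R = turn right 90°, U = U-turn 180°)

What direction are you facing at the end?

Start: West
  R (right (90° clockwise)) -> North
  R (right (90° clockwise)) -> East
  L (left (90° counter-clockwise)) -> North
  L (left (90° counter-clockwise)) -> West
  U (U-turn (180°)) -> East
  R (right (90° clockwise)) -> South
  U (U-turn (180°)) -> North
  U (U-turn (180°)) -> South
Final: South

Answer: Final heading: South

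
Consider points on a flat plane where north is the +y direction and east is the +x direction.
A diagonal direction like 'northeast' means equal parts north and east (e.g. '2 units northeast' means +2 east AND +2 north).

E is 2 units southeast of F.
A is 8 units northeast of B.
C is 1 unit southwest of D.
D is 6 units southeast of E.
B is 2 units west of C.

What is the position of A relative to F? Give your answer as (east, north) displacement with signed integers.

Place F at the origin (east=0, north=0).
  E is 2 units southeast of F: delta (east=+2, north=-2); E at (east=2, north=-2).
  D is 6 units southeast of E: delta (east=+6, north=-6); D at (east=8, north=-8).
  C is 1 unit southwest of D: delta (east=-1, north=-1); C at (east=7, north=-9).
  B is 2 units west of C: delta (east=-2, north=+0); B at (east=5, north=-9).
  A is 8 units northeast of B: delta (east=+8, north=+8); A at (east=13, north=-1).
Therefore A relative to F: (east=13, north=-1).

Answer: A is at (east=13, north=-1) relative to F.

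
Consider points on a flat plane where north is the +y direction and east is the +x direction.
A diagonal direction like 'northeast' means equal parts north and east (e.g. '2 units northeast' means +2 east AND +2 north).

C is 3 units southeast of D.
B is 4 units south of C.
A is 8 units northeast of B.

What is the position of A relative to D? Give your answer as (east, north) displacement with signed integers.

Answer: A is at (east=11, north=1) relative to D.

Derivation:
Place D at the origin (east=0, north=0).
  C is 3 units southeast of D: delta (east=+3, north=-3); C at (east=3, north=-3).
  B is 4 units south of C: delta (east=+0, north=-4); B at (east=3, north=-7).
  A is 8 units northeast of B: delta (east=+8, north=+8); A at (east=11, north=1).
Therefore A relative to D: (east=11, north=1).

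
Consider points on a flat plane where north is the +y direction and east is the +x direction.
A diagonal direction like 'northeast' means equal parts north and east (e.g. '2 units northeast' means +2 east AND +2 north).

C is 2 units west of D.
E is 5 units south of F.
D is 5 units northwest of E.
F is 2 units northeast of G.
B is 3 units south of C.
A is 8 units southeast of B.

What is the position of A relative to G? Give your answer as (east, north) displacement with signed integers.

Place G at the origin (east=0, north=0).
  F is 2 units northeast of G: delta (east=+2, north=+2); F at (east=2, north=2).
  E is 5 units south of F: delta (east=+0, north=-5); E at (east=2, north=-3).
  D is 5 units northwest of E: delta (east=-5, north=+5); D at (east=-3, north=2).
  C is 2 units west of D: delta (east=-2, north=+0); C at (east=-5, north=2).
  B is 3 units south of C: delta (east=+0, north=-3); B at (east=-5, north=-1).
  A is 8 units southeast of B: delta (east=+8, north=-8); A at (east=3, north=-9).
Therefore A relative to G: (east=3, north=-9).

Answer: A is at (east=3, north=-9) relative to G.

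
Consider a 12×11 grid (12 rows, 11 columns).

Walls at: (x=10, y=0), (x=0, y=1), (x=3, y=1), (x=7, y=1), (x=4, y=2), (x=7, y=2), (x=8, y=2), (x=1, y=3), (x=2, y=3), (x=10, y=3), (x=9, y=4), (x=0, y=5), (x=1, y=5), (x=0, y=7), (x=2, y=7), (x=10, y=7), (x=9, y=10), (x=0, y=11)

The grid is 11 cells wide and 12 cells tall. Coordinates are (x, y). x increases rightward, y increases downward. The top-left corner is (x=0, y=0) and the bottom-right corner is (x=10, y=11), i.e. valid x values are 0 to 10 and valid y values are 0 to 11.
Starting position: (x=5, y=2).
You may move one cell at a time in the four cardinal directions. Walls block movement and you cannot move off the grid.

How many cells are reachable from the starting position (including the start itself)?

BFS flood-fill from (x=5, y=2):
  Distance 0: (x=5, y=2)
  Distance 1: (x=5, y=1), (x=6, y=2), (x=5, y=3)
  Distance 2: (x=5, y=0), (x=4, y=1), (x=6, y=1), (x=4, y=3), (x=6, y=3), (x=5, y=4)
  Distance 3: (x=4, y=0), (x=6, y=0), (x=3, y=3), (x=7, y=3), (x=4, y=4), (x=6, y=4), (x=5, y=5)
  Distance 4: (x=3, y=0), (x=7, y=0), (x=3, y=2), (x=8, y=3), (x=3, y=4), (x=7, y=4), (x=4, y=5), (x=6, y=5), (x=5, y=6)
  Distance 5: (x=2, y=0), (x=8, y=0), (x=2, y=2), (x=9, y=3), (x=2, y=4), (x=8, y=4), (x=3, y=5), (x=7, y=5), (x=4, y=6), (x=6, y=6), (x=5, y=7)
  Distance 6: (x=1, y=0), (x=9, y=0), (x=2, y=1), (x=8, y=1), (x=1, y=2), (x=9, y=2), (x=1, y=4), (x=2, y=5), (x=8, y=5), (x=3, y=6), (x=7, y=6), (x=4, y=7), (x=6, y=7), (x=5, y=8)
  Distance 7: (x=0, y=0), (x=1, y=1), (x=9, y=1), (x=0, y=2), (x=10, y=2), (x=0, y=4), (x=9, y=5), (x=2, y=6), (x=8, y=6), (x=3, y=7), (x=7, y=7), (x=4, y=8), (x=6, y=8), (x=5, y=9)
  Distance 8: (x=10, y=1), (x=0, y=3), (x=10, y=5), (x=1, y=6), (x=9, y=6), (x=8, y=7), (x=3, y=8), (x=7, y=8), (x=4, y=9), (x=6, y=9), (x=5, y=10)
  Distance 9: (x=10, y=4), (x=0, y=6), (x=10, y=6), (x=1, y=7), (x=9, y=7), (x=2, y=8), (x=8, y=8), (x=3, y=9), (x=7, y=9), (x=4, y=10), (x=6, y=10), (x=5, y=11)
  Distance 10: (x=1, y=8), (x=9, y=8), (x=2, y=9), (x=8, y=9), (x=3, y=10), (x=7, y=10), (x=4, y=11), (x=6, y=11)
  Distance 11: (x=0, y=8), (x=10, y=8), (x=1, y=9), (x=9, y=9), (x=2, y=10), (x=8, y=10), (x=3, y=11), (x=7, y=11)
  Distance 12: (x=0, y=9), (x=10, y=9), (x=1, y=10), (x=2, y=11), (x=8, y=11)
  Distance 13: (x=0, y=10), (x=10, y=10), (x=1, y=11), (x=9, y=11)
  Distance 14: (x=10, y=11)
Total reachable: 114 (grid has 114 open cells total)

Answer: Reachable cells: 114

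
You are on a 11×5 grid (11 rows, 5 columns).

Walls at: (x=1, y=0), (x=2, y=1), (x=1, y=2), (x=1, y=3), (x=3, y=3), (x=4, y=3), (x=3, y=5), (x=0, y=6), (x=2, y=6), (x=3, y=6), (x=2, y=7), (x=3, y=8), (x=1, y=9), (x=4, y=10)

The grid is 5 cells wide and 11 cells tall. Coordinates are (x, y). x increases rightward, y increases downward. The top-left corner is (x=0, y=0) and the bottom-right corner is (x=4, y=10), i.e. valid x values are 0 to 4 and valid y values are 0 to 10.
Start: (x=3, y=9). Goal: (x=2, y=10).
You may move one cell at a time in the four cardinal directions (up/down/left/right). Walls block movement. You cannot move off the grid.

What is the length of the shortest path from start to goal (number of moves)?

BFS from (x=3, y=9) until reaching (x=2, y=10):
  Distance 0: (x=3, y=9)
  Distance 1: (x=2, y=9), (x=4, y=9), (x=3, y=10)
  Distance 2: (x=2, y=8), (x=4, y=8), (x=2, y=10)  <- goal reached here
One shortest path (2 moves): (x=3, y=9) -> (x=2, y=9) -> (x=2, y=10)

Answer: Shortest path length: 2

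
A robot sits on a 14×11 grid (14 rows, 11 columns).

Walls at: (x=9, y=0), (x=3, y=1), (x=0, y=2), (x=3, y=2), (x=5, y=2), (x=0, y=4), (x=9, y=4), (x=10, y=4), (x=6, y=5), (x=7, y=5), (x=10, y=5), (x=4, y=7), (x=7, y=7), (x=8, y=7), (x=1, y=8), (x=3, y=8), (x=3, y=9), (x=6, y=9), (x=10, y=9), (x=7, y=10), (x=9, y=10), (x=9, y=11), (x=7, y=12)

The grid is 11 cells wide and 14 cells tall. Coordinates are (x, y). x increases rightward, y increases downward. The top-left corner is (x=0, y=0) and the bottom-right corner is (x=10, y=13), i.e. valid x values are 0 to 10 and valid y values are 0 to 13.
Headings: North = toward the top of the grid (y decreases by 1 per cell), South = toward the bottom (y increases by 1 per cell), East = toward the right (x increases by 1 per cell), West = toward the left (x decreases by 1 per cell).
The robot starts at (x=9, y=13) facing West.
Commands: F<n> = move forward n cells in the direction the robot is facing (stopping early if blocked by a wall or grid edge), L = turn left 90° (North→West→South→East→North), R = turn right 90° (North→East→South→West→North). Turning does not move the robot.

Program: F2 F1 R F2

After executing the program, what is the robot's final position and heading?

Answer: Final position: (x=6, y=11), facing North

Derivation:
Start: (x=9, y=13), facing West
  F2: move forward 2, now at (x=7, y=13)
  F1: move forward 1, now at (x=6, y=13)
  R: turn right, now facing North
  F2: move forward 2, now at (x=6, y=11)
Final: (x=6, y=11), facing North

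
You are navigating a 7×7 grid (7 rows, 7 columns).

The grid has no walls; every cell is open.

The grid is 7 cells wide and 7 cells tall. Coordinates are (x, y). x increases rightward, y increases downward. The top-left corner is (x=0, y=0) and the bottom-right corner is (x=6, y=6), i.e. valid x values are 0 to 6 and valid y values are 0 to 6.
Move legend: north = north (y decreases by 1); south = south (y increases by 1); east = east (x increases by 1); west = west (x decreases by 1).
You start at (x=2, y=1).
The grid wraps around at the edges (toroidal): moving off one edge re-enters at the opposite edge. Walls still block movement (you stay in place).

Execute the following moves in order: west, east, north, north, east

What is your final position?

Start: (x=2, y=1)
  west (west): (x=2, y=1) -> (x=1, y=1)
  east (east): (x=1, y=1) -> (x=2, y=1)
  north (north): (x=2, y=1) -> (x=2, y=0)
  north (north): (x=2, y=0) -> (x=2, y=6)
  east (east): (x=2, y=6) -> (x=3, y=6)
Final: (x=3, y=6)

Answer: Final position: (x=3, y=6)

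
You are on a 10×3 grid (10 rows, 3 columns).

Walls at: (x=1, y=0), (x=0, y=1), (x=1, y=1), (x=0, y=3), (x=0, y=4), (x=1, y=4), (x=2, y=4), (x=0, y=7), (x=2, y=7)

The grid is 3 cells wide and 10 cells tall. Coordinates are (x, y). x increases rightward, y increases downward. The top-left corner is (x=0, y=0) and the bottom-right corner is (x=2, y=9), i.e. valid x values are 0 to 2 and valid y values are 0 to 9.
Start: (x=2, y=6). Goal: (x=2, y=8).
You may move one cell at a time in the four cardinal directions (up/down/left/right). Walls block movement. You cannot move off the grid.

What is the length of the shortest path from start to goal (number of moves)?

Answer: Shortest path length: 4

Derivation:
BFS from (x=2, y=6) until reaching (x=2, y=8):
  Distance 0: (x=2, y=6)
  Distance 1: (x=2, y=5), (x=1, y=6)
  Distance 2: (x=1, y=5), (x=0, y=6), (x=1, y=7)
  Distance 3: (x=0, y=5), (x=1, y=8)
  Distance 4: (x=0, y=8), (x=2, y=8), (x=1, y=9)  <- goal reached here
One shortest path (4 moves): (x=2, y=6) -> (x=1, y=6) -> (x=1, y=7) -> (x=1, y=8) -> (x=2, y=8)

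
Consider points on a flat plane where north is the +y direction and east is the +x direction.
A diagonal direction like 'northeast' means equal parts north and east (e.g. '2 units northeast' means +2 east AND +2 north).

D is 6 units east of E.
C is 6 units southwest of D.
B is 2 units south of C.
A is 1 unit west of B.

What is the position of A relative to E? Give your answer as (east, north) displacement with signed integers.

Place E at the origin (east=0, north=0).
  D is 6 units east of E: delta (east=+6, north=+0); D at (east=6, north=0).
  C is 6 units southwest of D: delta (east=-6, north=-6); C at (east=0, north=-6).
  B is 2 units south of C: delta (east=+0, north=-2); B at (east=0, north=-8).
  A is 1 unit west of B: delta (east=-1, north=+0); A at (east=-1, north=-8).
Therefore A relative to E: (east=-1, north=-8).

Answer: A is at (east=-1, north=-8) relative to E.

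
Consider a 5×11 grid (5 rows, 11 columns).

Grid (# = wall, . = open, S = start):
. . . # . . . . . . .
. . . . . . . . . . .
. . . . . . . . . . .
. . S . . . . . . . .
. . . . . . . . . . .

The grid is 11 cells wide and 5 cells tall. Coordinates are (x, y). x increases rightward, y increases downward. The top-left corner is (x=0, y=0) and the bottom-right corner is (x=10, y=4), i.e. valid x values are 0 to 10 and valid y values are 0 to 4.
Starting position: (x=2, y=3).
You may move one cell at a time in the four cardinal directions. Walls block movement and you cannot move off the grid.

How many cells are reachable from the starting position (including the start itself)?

Answer: Reachable cells: 54

Derivation:
BFS flood-fill from (x=2, y=3):
  Distance 0: (x=2, y=3)
  Distance 1: (x=2, y=2), (x=1, y=3), (x=3, y=3), (x=2, y=4)
  Distance 2: (x=2, y=1), (x=1, y=2), (x=3, y=2), (x=0, y=3), (x=4, y=3), (x=1, y=4), (x=3, y=4)
  Distance 3: (x=2, y=0), (x=1, y=1), (x=3, y=1), (x=0, y=2), (x=4, y=2), (x=5, y=3), (x=0, y=4), (x=4, y=4)
  Distance 4: (x=1, y=0), (x=0, y=1), (x=4, y=1), (x=5, y=2), (x=6, y=3), (x=5, y=4)
  Distance 5: (x=0, y=0), (x=4, y=0), (x=5, y=1), (x=6, y=2), (x=7, y=3), (x=6, y=4)
  Distance 6: (x=5, y=0), (x=6, y=1), (x=7, y=2), (x=8, y=3), (x=7, y=4)
  Distance 7: (x=6, y=0), (x=7, y=1), (x=8, y=2), (x=9, y=3), (x=8, y=4)
  Distance 8: (x=7, y=0), (x=8, y=1), (x=9, y=2), (x=10, y=3), (x=9, y=4)
  Distance 9: (x=8, y=0), (x=9, y=1), (x=10, y=2), (x=10, y=4)
  Distance 10: (x=9, y=0), (x=10, y=1)
  Distance 11: (x=10, y=0)
Total reachable: 54 (grid has 54 open cells total)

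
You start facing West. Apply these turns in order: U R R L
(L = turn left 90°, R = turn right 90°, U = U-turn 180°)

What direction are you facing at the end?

Start: West
  U (U-turn (180°)) -> East
  R (right (90° clockwise)) -> South
  R (right (90° clockwise)) -> West
  L (left (90° counter-clockwise)) -> South
Final: South

Answer: Final heading: South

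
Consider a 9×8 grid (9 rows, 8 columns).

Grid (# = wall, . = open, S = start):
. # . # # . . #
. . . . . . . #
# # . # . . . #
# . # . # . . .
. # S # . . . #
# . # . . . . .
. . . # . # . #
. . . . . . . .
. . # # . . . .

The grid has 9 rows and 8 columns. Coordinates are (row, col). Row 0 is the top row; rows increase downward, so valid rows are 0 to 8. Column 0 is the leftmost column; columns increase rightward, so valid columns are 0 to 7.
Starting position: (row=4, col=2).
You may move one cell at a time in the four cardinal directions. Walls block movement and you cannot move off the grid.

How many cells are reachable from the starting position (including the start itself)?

BFS flood-fill from (row=4, col=2):
  Distance 0: (row=4, col=2)
Total reachable: 1 (grid has 50 open cells total)

Answer: Reachable cells: 1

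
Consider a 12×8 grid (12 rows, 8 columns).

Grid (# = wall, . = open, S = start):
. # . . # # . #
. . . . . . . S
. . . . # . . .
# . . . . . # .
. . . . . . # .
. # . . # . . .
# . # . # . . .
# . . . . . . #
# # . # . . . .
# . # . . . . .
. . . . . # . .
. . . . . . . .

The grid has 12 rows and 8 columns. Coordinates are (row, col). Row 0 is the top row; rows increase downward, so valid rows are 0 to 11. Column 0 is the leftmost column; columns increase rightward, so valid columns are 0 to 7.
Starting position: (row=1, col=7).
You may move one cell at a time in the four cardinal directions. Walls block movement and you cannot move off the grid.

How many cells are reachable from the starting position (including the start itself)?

Answer: Reachable cells: 75

Derivation:
BFS flood-fill from (row=1, col=7):
  Distance 0: (row=1, col=7)
  Distance 1: (row=1, col=6), (row=2, col=7)
  Distance 2: (row=0, col=6), (row=1, col=5), (row=2, col=6), (row=3, col=7)
  Distance 3: (row=1, col=4), (row=2, col=5), (row=4, col=7)
  Distance 4: (row=1, col=3), (row=3, col=5), (row=5, col=7)
  Distance 5: (row=0, col=3), (row=1, col=2), (row=2, col=3), (row=3, col=4), (row=4, col=5), (row=5, col=6), (row=6, col=7)
  Distance 6: (row=0, col=2), (row=1, col=1), (row=2, col=2), (row=3, col=3), (row=4, col=4), (row=5, col=5), (row=6, col=6)
  Distance 7: (row=1, col=0), (row=2, col=1), (row=3, col=2), (row=4, col=3), (row=6, col=5), (row=7, col=6)
  Distance 8: (row=0, col=0), (row=2, col=0), (row=3, col=1), (row=4, col=2), (row=5, col=3), (row=7, col=5), (row=8, col=6)
  Distance 9: (row=4, col=1), (row=5, col=2), (row=6, col=3), (row=7, col=4), (row=8, col=5), (row=8, col=7), (row=9, col=6)
  Distance 10: (row=4, col=0), (row=7, col=3), (row=8, col=4), (row=9, col=5), (row=9, col=7), (row=10, col=6)
  Distance 11: (row=5, col=0), (row=7, col=2), (row=9, col=4), (row=10, col=7), (row=11, col=6)
  Distance 12: (row=7, col=1), (row=8, col=2), (row=9, col=3), (row=10, col=4), (row=11, col=5), (row=11, col=7)
  Distance 13: (row=6, col=1), (row=10, col=3), (row=11, col=4)
  Distance 14: (row=10, col=2), (row=11, col=3)
  Distance 15: (row=10, col=1), (row=11, col=2)
  Distance 16: (row=9, col=1), (row=10, col=0), (row=11, col=1)
  Distance 17: (row=11, col=0)
Total reachable: 75 (grid has 75 open cells total)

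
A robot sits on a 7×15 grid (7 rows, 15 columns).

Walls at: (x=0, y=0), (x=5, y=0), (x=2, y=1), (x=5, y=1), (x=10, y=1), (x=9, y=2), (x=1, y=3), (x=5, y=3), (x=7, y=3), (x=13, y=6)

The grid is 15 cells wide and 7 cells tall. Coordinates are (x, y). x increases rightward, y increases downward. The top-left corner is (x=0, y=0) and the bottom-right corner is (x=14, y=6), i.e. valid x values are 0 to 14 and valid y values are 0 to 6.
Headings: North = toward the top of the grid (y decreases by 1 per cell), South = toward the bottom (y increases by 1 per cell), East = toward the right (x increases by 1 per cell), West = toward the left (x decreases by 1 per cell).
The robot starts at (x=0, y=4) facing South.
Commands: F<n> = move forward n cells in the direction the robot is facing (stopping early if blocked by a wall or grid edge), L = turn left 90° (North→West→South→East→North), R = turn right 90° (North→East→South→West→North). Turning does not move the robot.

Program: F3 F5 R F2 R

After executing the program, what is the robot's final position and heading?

Start: (x=0, y=4), facing South
  F3: move forward 2/3 (blocked), now at (x=0, y=6)
  F5: move forward 0/5 (blocked), now at (x=0, y=6)
  R: turn right, now facing West
  F2: move forward 0/2 (blocked), now at (x=0, y=6)
  R: turn right, now facing North
Final: (x=0, y=6), facing North

Answer: Final position: (x=0, y=6), facing North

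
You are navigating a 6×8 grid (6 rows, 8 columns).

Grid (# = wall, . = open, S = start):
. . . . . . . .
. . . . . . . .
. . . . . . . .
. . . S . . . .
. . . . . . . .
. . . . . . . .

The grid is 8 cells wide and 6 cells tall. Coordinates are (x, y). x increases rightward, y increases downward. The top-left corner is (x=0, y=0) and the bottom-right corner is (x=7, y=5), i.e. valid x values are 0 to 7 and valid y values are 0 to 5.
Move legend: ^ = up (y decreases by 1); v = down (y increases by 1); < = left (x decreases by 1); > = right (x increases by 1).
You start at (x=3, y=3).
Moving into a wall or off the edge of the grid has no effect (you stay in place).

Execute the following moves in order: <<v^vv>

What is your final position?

Start: (x=3, y=3)
  < (left): (x=3, y=3) -> (x=2, y=3)
  < (left): (x=2, y=3) -> (x=1, y=3)
  v (down): (x=1, y=3) -> (x=1, y=4)
  ^ (up): (x=1, y=4) -> (x=1, y=3)
  v (down): (x=1, y=3) -> (x=1, y=4)
  v (down): (x=1, y=4) -> (x=1, y=5)
  > (right): (x=1, y=5) -> (x=2, y=5)
Final: (x=2, y=5)

Answer: Final position: (x=2, y=5)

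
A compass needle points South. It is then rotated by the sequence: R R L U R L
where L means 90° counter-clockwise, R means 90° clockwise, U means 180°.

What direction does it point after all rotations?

Start: South
  R (right (90° clockwise)) -> West
  R (right (90° clockwise)) -> North
  L (left (90° counter-clockwise)) -> West
  U (U-turn (180°)) -> East
  R (right (90° clockwise)) -> South
  L (left (90° counter-clockwise)) -> East
Final: East

Answer: Final heading: East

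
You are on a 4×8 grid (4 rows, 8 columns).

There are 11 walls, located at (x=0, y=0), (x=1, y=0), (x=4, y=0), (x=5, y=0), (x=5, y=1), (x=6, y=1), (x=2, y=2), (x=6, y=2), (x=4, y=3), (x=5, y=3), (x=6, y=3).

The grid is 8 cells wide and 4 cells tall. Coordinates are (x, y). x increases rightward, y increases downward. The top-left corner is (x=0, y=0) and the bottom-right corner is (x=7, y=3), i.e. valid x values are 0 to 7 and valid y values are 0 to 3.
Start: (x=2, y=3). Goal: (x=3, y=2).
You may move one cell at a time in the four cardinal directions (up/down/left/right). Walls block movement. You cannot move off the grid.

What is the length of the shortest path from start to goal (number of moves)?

Answer: Shortest path length: 2

Derivation:
BFS from (x=2, y=3) until reaching (x=3, y=2):
  Distance 0: (x=2, y=3)
  Distance 1: (x=1, y=3), (x=3, y=3)
  Distance 2: (x=1, y=2), (x=3, y=2), (x=0, y=3)  <- goal reached here
One shortest path (2 moves): (x=2, y=3) -> (x=3, y=3) -> (x=3, y=2)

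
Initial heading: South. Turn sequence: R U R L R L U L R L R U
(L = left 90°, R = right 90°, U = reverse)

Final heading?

Start: South
  R (right (90° clockwise)) -> West
  U (U-turn (180°)) -> East
  R (right (90° clockwise)) -> South
  L (left (90° counter-clockwise)) -> East
  R (right (90° clockwise)) -> South
  L (left (90° counter-clockwise)) -> East
  U (U-turn (180°)) -> West
  L (left (90° counter-clockwise)) -> South
  R (right (90° clockwise)) -> West
  L (left (90° counter-clockwise)) -> South
  R (right (90° clockwise)) -> West
  U (U-turn (180°)) -> East
Final: East

Answer: Final heading: East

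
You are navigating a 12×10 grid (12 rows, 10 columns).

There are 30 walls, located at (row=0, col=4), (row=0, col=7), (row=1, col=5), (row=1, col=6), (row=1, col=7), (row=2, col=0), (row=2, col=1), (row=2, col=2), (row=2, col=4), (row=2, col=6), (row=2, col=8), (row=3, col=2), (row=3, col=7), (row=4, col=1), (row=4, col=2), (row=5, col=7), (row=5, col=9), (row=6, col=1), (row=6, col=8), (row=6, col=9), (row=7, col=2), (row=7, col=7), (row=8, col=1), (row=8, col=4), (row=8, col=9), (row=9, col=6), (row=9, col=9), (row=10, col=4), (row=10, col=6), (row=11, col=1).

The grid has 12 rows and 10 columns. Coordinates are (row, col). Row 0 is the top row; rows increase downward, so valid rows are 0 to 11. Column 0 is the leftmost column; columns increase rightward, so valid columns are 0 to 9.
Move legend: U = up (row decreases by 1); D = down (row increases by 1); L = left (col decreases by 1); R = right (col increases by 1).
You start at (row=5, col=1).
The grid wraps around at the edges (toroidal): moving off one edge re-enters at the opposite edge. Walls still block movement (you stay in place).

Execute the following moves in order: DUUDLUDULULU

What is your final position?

Start: (row=5, col=1)
  D (down): blocked, stay at (row=5, col=1)
  U (up): blocked, stay at (row=5, col=1)
  U (up): blocked, stay at (row=5, col=1)
  D (down): blocked, stay at (row=5, col=1)
  L (left): (row=5, col=1) -> (row=5, col=0)
  U (up): (row=5, col=0) -> (row=4, col=0)
  D (down): (row=4, col=0) -> (row=5, col=0)
  U (up): (row=5, col=0) -> (row=4, col=0)
  L (left): (row=4, col=0) -> (row=4, col=9)
  U (up): (row=4, col=9) -> (row=3, col=9)
  L (left): (row=3, col=9) -> (row=3, col=8)
  U (up): blocked, stay at (row=3, col=8)
Final: (row=3, col=8)

Answer: Final position: (row=3, col=8)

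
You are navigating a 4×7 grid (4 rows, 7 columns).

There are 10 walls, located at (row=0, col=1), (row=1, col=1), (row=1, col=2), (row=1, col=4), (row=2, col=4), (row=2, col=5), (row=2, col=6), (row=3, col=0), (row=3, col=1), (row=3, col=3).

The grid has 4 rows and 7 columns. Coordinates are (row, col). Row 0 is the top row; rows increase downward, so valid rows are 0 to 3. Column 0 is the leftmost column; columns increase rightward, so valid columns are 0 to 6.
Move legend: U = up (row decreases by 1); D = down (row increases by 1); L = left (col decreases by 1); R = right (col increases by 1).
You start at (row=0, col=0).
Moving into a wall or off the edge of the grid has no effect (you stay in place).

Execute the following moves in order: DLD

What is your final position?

Start: (row=0, col=0)
  D (down): (row=0, col=0) -> (row=1, col=0)
  L (left): blocked, stay at (row=1, col=0)
  D (down): (row=1, col=0) -> (row=2, col=0)
Final: (row=2, col=0)

Answer: Final position: (row=2, col=0)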